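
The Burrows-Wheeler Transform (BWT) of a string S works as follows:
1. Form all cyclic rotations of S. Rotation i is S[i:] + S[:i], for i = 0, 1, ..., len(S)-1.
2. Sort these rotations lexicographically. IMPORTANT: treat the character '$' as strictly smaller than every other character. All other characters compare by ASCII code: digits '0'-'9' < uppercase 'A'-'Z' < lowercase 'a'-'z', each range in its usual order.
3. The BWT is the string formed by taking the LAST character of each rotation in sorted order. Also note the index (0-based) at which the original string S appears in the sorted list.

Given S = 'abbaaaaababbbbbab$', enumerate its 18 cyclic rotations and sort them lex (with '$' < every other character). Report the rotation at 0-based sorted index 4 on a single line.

Answer: aababbbbbab$abbaaa

Derivation:
All 18 rotations (rotation i = S[i:]+S[:i]):
  rot[0] = abbaaaaababbbbbab$
  rot[1] = bbaaaaababbbbbab$a
  rot[2] = baaaaababbbbbab$ab
  rot[3] = aaaaababbbbbab$abb
  rot[4] = aaaababbbbbab$abba
  rot[5] = aaababbbbbab$abbaa
  rot[6] = aababbbbbab$abbaaa
  rot[7] = ababbbbbab$abbaaaa
  rot[8] = babbbbbab$abbaaaaa
  rot[9] = abbbbbab$abbaaaaab
  rot[10] = bbbbbab$abbaaaaaba
  rot[11] = bbbbab$abbaaaaabab
  rot[12] = bbbab$abbaaaaababb
  rot[13] = bbab$abbaaaaababbb
  rot[14] = bab$abbaaaaababbbb
  rot[15] = ab$abbaaaaababbbbb
  rot[16] = b$abbaaaaababbbbba
  rot[17] = $abbaaaaababbbbbab
Sorted (with $ < everything):
  sorted[0] = $abbaaaaababbbbbab
  sorted[1] = aaaaababbbbbab$abb
  sorted[2] = aaaababbbbbab$abba
  sorted[3] = aaababbbbbab$abbaa
  sorted[4] = aababbbbbab$abbaaa
  sorted[5] = ab$abbaaaaababbbbb
  sorted[6] = ababbbbbab$abbaaaa
  sorted[7] = abbaaaaababbbbbab$
  sorted[8] = abbbbbab$abbaaaaab
  sorted[9] = b$abbaaaaababbbbba
  sorted[10] = baaaaababbbbbab$ab
  sorted[11] = bab$abbaaaaababbbb
  sorted[12] = babbbbbab$abbaaaaa
  sorted[13] = bbaaaaababbbbbab$a
  sorted[14] = bbab$abbaaaaababbb
  sorted[15] = bbbab$abbaaaaababb
  sorted[16] = bbbbab$abbaaaaabab
  sorted[17] = bbbbbab$abbaaaaaba
sorted[4] = aababbbbbab$abbaaa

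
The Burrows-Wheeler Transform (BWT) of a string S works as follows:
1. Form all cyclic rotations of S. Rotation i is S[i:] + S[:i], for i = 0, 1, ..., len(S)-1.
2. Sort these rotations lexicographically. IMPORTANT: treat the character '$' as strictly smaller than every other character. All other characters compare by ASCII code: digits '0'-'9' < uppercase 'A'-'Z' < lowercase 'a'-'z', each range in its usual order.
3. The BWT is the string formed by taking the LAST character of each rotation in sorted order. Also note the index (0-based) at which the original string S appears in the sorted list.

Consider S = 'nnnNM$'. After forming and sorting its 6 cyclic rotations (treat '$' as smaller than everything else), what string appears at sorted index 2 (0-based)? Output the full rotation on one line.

Answer: NM$nnn

Derivation:
All 6 rotations (rotation i = S[i:]+S[:i]):
  rot[0] = nnnNM$
  rot[1] = nnNM$n
  rot[2] = nNM$nn
  rot[3] = NM$nnn
  rot[4] = M$nnnN
  rot[5] = $nnnNM
Sorted (with $ < everything):
  sorted[0] = $nnnNM
  sorted[1] = M$nnnN
  sorted[2] = NM$nnn
  sorted[3] = nNM$nn
  sorted[4] = nnNM$n
  sorted[5] = nnnNM$
sorted[2] = NM$nnn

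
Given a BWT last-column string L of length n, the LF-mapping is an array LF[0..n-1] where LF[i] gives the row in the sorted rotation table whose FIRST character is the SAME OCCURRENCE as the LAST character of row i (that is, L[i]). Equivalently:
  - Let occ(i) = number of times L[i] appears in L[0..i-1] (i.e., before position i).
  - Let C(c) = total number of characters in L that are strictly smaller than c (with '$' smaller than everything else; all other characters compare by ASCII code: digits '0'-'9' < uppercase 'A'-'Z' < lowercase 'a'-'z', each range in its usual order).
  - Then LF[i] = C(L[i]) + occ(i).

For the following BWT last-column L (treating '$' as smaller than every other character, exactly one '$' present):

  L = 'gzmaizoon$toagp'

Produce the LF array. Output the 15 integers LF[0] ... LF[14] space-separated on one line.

Char counts: '$':1, 'a':2, 'g':2, 'i':1, 'm':1, 'n':1, 'o':3, 'p':1, 't':1, 'z':2
C (first-col start): C('$')=0, C('a')=1, C('g')=3, C('i')=5, C('m')=6, C('n')=7, C('o')=8, C('p')=11, C('t')=12, C('z')=13
L[0]='g': occ=0, LF[0]=C('g')+0=3+0=3
L[1]='z': occ=0, LF[1]=C('z')+0=13+0=13
L[2]='m': occ=0, LF[2]=C('m')+0=6+0=6
L[3]='a': occ=0, LF[3]=C('a')+0=1+0=1
L[4]='i': occ=0, LF[4]=C('i')+0=5+0=5
L[5]='z': occ=1, LF[5]=C('z')+1=13+1=14
L[6]='o': occ=0, LF[6]=C('o')+0=8+0=8
L[7]='o': occ=1, LF[7]=C('o')+1=8+1=9
L[8]='n': occ=0, LF[8]=C('n')+0=7+0=7
L[9]='$': occ=0, LF[9]=C('$')+0=0+0=0
L[10]='t': occ=0, LF[10]=C('t')+0=12+0=12
L[11]='o': occ=2, LF[11]=C('o')+2=8+2=10
L[12]='a': occ=1, LF[12]=C('a')+1=1+1=2
L[13]='g': occ=1, LF[13]=C('g')+1=3+1=4
L[14]='p': occ=0, LF[14]=C('p')+0=11+0=11

Answer: 3 13 6 1 5 14 8 9 7 0 12 10 2 4 11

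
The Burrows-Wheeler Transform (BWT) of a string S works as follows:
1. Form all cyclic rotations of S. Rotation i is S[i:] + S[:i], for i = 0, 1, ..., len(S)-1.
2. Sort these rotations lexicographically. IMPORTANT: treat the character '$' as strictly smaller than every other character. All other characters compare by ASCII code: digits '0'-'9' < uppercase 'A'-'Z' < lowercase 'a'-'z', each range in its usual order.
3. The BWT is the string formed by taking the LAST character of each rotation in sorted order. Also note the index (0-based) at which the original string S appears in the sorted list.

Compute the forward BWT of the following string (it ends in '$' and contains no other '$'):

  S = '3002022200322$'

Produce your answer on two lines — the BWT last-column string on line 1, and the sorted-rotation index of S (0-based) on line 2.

All 14 rotations (rotation i = S[i:]+S[:i]):
  rot[0] = 3002022200322$
  rot[1] = 002022200322$3
  rot[2] = 02022200322$30
  rot[3] = 2022200322$300
  rot[4] = 022200322$3002
  rot[5] = 22200322$30020
  rot[6] = 2200322$300202
  rot[7] = 200322$3002022
  rot[8] = 00322$30020222
  rot[9] = 0322$300202220
  rot[10] = 322$3002022200
  rot[11] = 22$30020222003
  rot[12] = 2$300202220032
  rot[13] = $3002022200322
Sorted (with $ < everything):
  sorted[0] = $3002022200322  (last char: '2')
  sorted[1] = 002022200322$3  (last char: '3')
  sorted[2] = 00322$30020222  (last char: '2')
  sorted[3] = 02022200322$30  (last char: '0')
  sorted[4] = 022200322$3002  (last char: '2')
  sorted[5] = 0322$300202220  (last char: '0')
  sorted[6] = 2$300202220032  (last char: '2')
  sorted[7] = 200322$3002022  (last char: '2')
  sorted[8] = 2022200322$300  (last char: '0')
  sorted[9] = 22$30020222003  (last char: '3')
  sorted[10] = 2200322$300202  (last char: '2')
  sorted[11] = 22200322$30020  (last char: '0')
  sorted[12] = 3002022200322$  (last char: '$')
  sorted[13] = 322$3002022200  (last char: '0')
Last column: 232020220320$0
Original string S is at sorted index 12

Answer: 232020220320$0
12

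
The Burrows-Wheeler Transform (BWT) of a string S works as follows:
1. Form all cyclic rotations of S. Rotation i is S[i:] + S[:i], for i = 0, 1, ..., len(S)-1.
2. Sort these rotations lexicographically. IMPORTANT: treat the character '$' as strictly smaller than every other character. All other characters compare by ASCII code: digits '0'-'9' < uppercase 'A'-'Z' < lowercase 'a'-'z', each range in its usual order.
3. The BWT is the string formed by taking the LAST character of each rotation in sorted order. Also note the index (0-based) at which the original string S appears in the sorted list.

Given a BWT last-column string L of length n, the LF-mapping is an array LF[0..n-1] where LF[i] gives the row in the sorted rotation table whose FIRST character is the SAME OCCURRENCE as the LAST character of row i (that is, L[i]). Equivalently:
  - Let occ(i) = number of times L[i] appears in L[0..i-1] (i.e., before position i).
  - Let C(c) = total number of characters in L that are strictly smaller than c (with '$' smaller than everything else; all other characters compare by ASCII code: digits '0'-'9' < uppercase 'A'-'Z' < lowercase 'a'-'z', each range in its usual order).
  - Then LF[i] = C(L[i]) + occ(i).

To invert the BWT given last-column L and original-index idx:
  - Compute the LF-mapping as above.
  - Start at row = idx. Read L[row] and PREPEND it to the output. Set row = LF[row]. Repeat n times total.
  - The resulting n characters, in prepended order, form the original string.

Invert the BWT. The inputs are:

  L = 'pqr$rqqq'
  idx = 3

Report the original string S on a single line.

LF mapping: 1 2 6 0 7 3 4 5
Walk LF starting at row 3, prepending L[row]:
  step 1: row=3, L[3]='$', prepend. Next row=LF[3]=0
  step 2: row=0, L[0]='p', prepend. Next row=LF[0]=1
  step 3: row=1, L[1]='q', prepend. Next row=LF[1]=2
  step 4: row=2, L[2]='r', prepend. Next row=LF[2]=6
  step 5: row=6, L[6]='q', prepend. Next row=LF[6]=4
  step 6: row=4, L[4]='r', prepend. Next row=LF[4]=7
  step 7: row=7, L[7]='q', prepend. Next row=LF[7]=5
  step 8: row=5, L[5]='q', prepend. Next row=LF[5]=3
Reversed output: qqrqrqp$

Answer: qqrqrqp$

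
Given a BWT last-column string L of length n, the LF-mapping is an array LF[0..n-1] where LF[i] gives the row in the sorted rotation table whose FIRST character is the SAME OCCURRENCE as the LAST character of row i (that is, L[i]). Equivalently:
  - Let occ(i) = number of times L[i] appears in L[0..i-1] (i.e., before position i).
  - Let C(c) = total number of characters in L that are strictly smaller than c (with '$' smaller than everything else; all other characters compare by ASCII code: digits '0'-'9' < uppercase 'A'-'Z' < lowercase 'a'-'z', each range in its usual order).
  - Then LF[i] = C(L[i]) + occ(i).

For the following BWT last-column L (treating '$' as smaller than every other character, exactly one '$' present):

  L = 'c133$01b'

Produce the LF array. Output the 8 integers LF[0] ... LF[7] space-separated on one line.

Answer: 7 2 4 5 0 1 3 6

Derivation:
Char counts: '$':1, '0':1, '1':2, '3':2, 'b':1, 'c':1
C (first-col start): C('$')=0, C('0')=1, C('1')=2, C('3')=4, C('b')=6, C('c')=7
L[0]='c': occ=0, LF[0]=C('c')+0=7+0=7
L[1]='1': occ=0, LF[1]=C('1')+0=2+0=2
L[2]='3': occ=0, LF[2]=C('3')+0=4+0=4
L[3]='3': occ=1, LF[3]=C('3')+1=4+1=5
L[4]='$': occ=0, LF[4]=C('$')+0=0+0=0
L[5]='0': occ=0, LF[5]=C('0')+0=1+0=1
L[6]='1': occ=1, LF[6]=C('1')+1=2+1=3
L[7]='b': occ=0, LF[7]=C('b')+0=6+0=6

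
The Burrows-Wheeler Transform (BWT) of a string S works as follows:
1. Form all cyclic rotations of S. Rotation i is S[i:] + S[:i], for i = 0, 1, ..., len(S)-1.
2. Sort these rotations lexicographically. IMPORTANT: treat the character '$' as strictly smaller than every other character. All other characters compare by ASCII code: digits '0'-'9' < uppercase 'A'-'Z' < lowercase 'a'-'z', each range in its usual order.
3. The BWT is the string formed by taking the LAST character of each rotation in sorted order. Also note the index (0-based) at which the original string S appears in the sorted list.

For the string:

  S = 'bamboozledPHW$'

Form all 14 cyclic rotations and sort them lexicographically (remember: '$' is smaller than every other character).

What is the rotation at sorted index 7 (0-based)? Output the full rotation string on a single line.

Answer: dPHW$bamboozle

Derivation:
All 14 rotations (rotation i = S[i:]+S[:i]):
  rot[0] = bamboozledPHW$
  rot[1] = amboozledPHW$b
  rot[2] = mboozledPHW$ba
  rot[3] = boozledPHW$bam
  rot[4] = oozledPHW$bamb
  rot[5] = ozledPHW$bambo
  rot[6] = zledPHW$bamboo
  rot[7] = ledPHW$bambooz
  rot[8] = edPHW$bamboozl
  rot[9] = dPHW$bamboozle
  rot[10] = PHW$bamboozled
  rot[11] = HW$bamboozledP
  rot[12] = W$bamboozledPH
  rot[13] = $bamboozledPHW
Sorted (with $ < everything):
  sorted[0] = $bamboozledPHW
  sorted[1] = HW$bamboozledP
  sorted[2] = PHW$bamboozled
  sorted[3] = W$bamboozledPH
  sorted[4] = amboozledPHW$b
  sorted[5] = bamboozledPHW$
  sorted[6] = boozledPHW$bam
  sorted[7] = dPHW$bamboozle
  sorted[8] = edPHW$bamboozl
  sorted[9] = ledPHW$bambooz
  sorted[10] = mboozledPHW$ba
  sorted[11] = oozledPHW$bamb
  sorted[12] = ozledPHW$bambo
  sorted[13] = zledPHW$bamboo
sorted[7] = dPHW$bamboozle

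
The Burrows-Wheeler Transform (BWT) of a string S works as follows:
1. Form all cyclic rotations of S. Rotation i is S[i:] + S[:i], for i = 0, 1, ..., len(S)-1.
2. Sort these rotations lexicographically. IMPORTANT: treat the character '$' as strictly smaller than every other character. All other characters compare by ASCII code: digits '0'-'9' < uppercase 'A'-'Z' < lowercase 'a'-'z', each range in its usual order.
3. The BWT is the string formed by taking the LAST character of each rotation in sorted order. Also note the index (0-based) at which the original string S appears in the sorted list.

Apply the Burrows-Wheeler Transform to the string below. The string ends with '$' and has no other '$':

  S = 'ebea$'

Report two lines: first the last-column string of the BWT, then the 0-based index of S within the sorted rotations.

Answer: aeeb$
4

Derivation:
All 5 rotations (rotation i = S[i:]+S[:i]):
  rot[0] = ebea$
  rot[1] = bea$e
  rot[2] = ea$eb
  rot[3] = a$ebe
  rot[4] = $ebea
Sorted (with $ < everything):
  sorted[0] = $ebea  (last char: 'a')
  sorted[1] = a$ebe  (last char: 'e')
  sorted[2] = bea$e  (last char: 'e')
  sorted[3] = ea$eb  (last char: 'b')
  sorted[4] = ebea$  (last char: '$')
Last column: aeeb$
Original string S is at sorted index 4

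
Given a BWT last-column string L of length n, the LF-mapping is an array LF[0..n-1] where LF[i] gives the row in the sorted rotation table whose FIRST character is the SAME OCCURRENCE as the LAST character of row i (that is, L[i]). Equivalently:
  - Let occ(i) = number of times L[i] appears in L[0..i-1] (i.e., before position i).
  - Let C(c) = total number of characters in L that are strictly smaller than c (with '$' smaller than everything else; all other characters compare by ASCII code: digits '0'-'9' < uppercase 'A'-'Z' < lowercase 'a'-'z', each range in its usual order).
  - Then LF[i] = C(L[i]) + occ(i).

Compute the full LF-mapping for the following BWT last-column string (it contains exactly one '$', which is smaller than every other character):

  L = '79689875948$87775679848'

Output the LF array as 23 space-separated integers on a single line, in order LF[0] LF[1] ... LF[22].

Answer: 7 19 5 13 20 14 8 3 21 1 15 0 16 9 10 11 4 6 12 22 17 2 18

Derivation:
Char counts: '$':1, '4':2, '5':2, '6':2, '7':6, '8':6, '9':4
C (first-col start): C('$')=0, C('4')=1, C('5')=3, C('6')=5, C('7')=7, C('8')=13, C('9')=19
L[0]='7': occ=0, LF[0]=C('7')+0=7+0=7
L[1]='9': occ=0, LF[1]=C('9')+0=19+0=19
L[2]='6': occ=0, LF[2]=C('6')+0=5+0=5
L[3]='8': occ=0, LF[3]=C('8')+0=13+0=13
L[4]='9': occ=1, LF[4]=C('9')+1=19+1=20
L[5]='8': occ=1, LF[5]=C('8')+1=13+1=14
L[6]='7': occ=1, LF[6]=C('7')+1=7+1=8
L[7]='5': occ=0, LF[7]=C('5')+0=3+0=3
L[8]='9': occ=2, LF[8]=C('9')+2=19+2=21
L[9]='4': occ=0, LF[9]=C('4')+0=1+0=1
L[10]='8': occ=2, LF[10]=C('8')+2=13+2=15
L[11]='$': occ=0, LF[11]=C('$')+0=0+0=0
L[12]='8': occ=3, LF[12]=C('8')+3=13+3=16
L[13]='7': occ=2, LF[13]=C('7')+2=7+2=9
L[14]='7': occ=3, LF[14]=C('7')+3=7+3=10
L[15]='7': occ=4, LF[15]=C('7')+4=7+4=11
L[16]='5': occ=1, LF[16]=C('5')+1=3+1=4
L[17]='6': occ=1, LF[17]=C('6')+1=5+1=6
L[18]='7': occ=5, LF[18]=C('7')+5=7+5=12
L[19]='9': occ=3, LF[19]=C('9')+3=19+3=22
L[20]='8': occ=4, LF[20]=C('8')+4=13+4=17
L[21]='4': occ=1, LF[21]=C('4')+1=1+1=2
L[22]='8': occ=5, LF[22]=C('8')+5=13+5=18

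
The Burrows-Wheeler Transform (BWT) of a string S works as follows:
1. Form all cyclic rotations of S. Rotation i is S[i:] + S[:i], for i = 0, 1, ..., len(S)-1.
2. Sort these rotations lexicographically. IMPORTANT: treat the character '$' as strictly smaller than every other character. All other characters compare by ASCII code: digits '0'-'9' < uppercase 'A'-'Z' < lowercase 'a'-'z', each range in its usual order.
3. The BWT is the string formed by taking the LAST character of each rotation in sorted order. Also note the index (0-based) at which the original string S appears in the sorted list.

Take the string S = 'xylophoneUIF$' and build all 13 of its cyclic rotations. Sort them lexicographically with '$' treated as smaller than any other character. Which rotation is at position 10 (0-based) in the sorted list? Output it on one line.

Answer: phoneUIF$xylo

Derivation:
All 13 rotations (rotation i = S[i:]+S[:i]):
  rot[0] = xylophoneUIF$
  rot[1] = ylophoneUIF$x
  rot[2] = lophoneUIF$xy
  rot[3] = ophoneUIF$xyl
  rot[4] = phoneUIF$xylo
  rot[5] = honeUIF$xylop
  rot[6] = oneUIF$xyloph
  rot[7] = neUIF$xylopho
  rot[8] = eUIF$xylophon
  rot[9] = UIF$xylophone
  rot[10] = IF$xylophoneU
  rot[11] = F$xylophoneUI
  rot[12] = $xylophoneUIF
Sorted (with $ < everything):
  sorted[0] = $xylophoneUIF
  sorted[1] = F$xylophoneUI
  sorted[2] = IF$xylophoneU
  sorted[3] = UIF$xylophone
  sorted[4] = eUIF$xylophon
  sorted[5] = honeUIF$xylop
  sorted[6] = lophoneUIF$xy
  sorted[7] = neUIF$xylopho
  sorted[8] = oneUIF$xyloph
  sorted[9] = ophoneUIF$xyl
  sorted[10] = phoneUIF$xylo
  sorted[11] = xylophoneUIF$
  sorted[12] = ylophoneUIF$x
sorted[10] = phoneUIF$xylo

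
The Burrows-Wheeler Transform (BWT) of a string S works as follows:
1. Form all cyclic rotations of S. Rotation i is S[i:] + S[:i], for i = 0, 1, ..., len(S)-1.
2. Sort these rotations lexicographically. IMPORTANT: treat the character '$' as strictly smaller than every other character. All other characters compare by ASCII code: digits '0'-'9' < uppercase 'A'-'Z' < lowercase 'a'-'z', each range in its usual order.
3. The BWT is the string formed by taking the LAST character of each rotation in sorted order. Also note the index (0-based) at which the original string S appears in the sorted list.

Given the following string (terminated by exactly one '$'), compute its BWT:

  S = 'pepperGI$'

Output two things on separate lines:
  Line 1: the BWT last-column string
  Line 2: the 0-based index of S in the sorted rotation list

Answer: IrGpp$pee
5

Derivation:
All 9 rotations (rotation i = S[i:]+S[:i]):
  rot[0] = pepperGI$
  rot[1] = epperGI$p
  rot[2] = pperGI$pe
  rot[3] = perGI$pep
  rot[4] = erGI$pepp
  rot[5] = rGI$peppe
  rot[6] = GI$pepper
  rot[7] = I$pepperG
  rot[8] = $pepperGI
Sorted (with $ < everything):
  sorted[0] = $pepperGI  (last char: 'I')
  sorted[1] = GI$pepper  (last char: 'r')
  sorted[2] = I$pepperG  (last char: 'G')
  sorted[3] = epperGI$p  (last char: 'p')
  sorted[4] = erGI$pepp  (last char: 'p')
  sorted[5] = pepperGI$  (last char: '$')
  sorted[6] = perGI$pep  (last char: 'p')
  sorted[7] = pperGI$pe  (last char: 'e')
  sorted[8] = rGI$peppe  (last char: 'e')
Last column: IrGpp$pee
Original string S is at sorted index 5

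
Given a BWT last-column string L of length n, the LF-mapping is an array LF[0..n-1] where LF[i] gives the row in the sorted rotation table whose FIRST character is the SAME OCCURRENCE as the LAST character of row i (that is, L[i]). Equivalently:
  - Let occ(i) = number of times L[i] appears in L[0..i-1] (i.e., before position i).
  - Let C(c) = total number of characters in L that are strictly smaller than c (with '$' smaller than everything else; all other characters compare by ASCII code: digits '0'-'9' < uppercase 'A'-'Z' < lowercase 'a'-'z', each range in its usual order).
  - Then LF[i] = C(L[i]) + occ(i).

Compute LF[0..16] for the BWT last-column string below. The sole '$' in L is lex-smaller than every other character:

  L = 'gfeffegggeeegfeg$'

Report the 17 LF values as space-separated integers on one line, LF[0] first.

Char counts: '$':1, 'e':6, 'f':4, 'g':6
C (first-col start): C('$')=0, C('e')=1, C('f')=7, C('g')=11
L[0]='g': occ=0, LF[0]=C('g')+0=11+0=11
L[1]='f': occ=0, LF[1]=C('f')+0=7+0=7
L[2]='e': occ=0, LF[2]=C('e')+0=1+0=1
L[3]='f': occ=1, LF[3]=C('f')+1=7+1=8
L[4]='f': occ=2, LF[4]=C('f')+2=7+2=9
L[5]='e': occ=1, LF[5]=C('e')+1=1+1=2
L[6]='g': occ=1, LF[6]=C('g')+1=11+1=12
L[7]='g': occ=2, LF[7]=C('g')+2=11+2=13
L[8]='g': occ=3, LF[8]=C('g')+3=11+3=14
L[9]='e': occ=2, LF[9]=C('e')+2=1+2=3
L[10]='e': occ=3, LF[10]=C('e')+3=1+3=4
L[11]='e': occ=4, LF[11]=C('e')+4=1+4=5
L[12]='g': occ=4, LF[12]=C('g')+4=11+4=15
L[13]='f': occ=3, LF[13]=C('f')+3=7+3=10
L[14]='e': occ=5, LF[14]=C('e')+5=1+5=6
L[15]='g': occ=5, LF[15]=C('g')+5=11+5=16
L[16]='$': occ=0, LF[16]=C('$')+0=0+0=0

Answer: 11 7 1 8 9 2 12 13 14 3 4 5 15 10 6 16 0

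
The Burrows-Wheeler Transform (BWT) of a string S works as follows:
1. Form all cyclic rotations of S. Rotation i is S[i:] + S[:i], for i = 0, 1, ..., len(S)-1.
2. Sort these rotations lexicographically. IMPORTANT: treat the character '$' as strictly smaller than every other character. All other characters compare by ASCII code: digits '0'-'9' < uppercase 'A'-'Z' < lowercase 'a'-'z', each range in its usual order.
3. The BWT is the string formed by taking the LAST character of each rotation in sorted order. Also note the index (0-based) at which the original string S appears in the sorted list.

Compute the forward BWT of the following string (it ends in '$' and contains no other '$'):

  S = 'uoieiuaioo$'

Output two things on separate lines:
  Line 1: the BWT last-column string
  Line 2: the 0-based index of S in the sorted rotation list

Answer: ouioaeouii$
10

Derivation:
All 11 rotations (rotation i = S[i:]+S[:i]):
  rot[0] = uoieiuaioo$
  rot[1] = oieiuaioo$u
  rot[2] = ieiuaioo$uo
  rot[3] = eiuaioo$uoi
  rot[4] = iuaioo$uoie
  rot[5] = uaioo$uoiei
  rot[6] = aioo$uoieiu
  rot[7] = ioo$uoieiua
  rot[8] = oo$uoieiuai
  rot[9] = o$uoieiuaio
  rot[10] = $uoieiuaioo
Sorted (with $ < everything):
  sorted[0] = $uoieiuaioo  (last char: 'o')
  sorted[1] = aioo$uoieiu  (last char: 'u')
  sorted[2] = eiuaioo$uoi  (last char: 'i')
  sorted[3] = ieiuaioo$uo  (last char: 'o')
  sorted[4] = ioo$uoieiua  (last char: 'a')
  sorted[5] = iuaioo$uoie  (last char: 'e')
  sorted[6] = o$uoieiuaio  (last char: 'o')
  sorted[7] = oieiuaioo$u  (last char: 'u')
  sorted[8] = oo$uoieiuai  (last char: 'i')
  sorted[9] = uaioo$uoiei  (last char: 'i')
  sorted[10] = uoieiuaioo$  (last char: '$')
Last column: ouioaeouii$
Original string S is at sorted index 10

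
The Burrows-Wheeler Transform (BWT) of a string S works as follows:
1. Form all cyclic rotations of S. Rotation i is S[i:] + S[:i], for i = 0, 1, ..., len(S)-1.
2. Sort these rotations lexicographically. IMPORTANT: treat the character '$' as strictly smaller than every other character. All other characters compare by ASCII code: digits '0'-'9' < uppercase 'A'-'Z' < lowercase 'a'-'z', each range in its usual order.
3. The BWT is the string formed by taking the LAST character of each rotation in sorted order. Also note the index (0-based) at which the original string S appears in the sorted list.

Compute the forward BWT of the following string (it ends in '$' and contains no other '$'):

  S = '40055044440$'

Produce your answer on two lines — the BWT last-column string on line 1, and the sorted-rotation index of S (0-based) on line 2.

Answer: 044504$44050
6

Derivation:
All 12 rotations (rotation i = S[i:]+S[:i]):
  rot[0] = 40055044440$
  rot[1] = 0055044440$4
  rot[2] = 055044440$40
  rot[3] = 55044440$400
  rot[4] = 5044440$4005
  rot[5] = 044440$40055
  rot[6] = 44440$400550
  rot[7] = 4440$4005504
  rot[8] = 440$40055044
  rot[9] = 40$400550444
  rot[10] = 0$4005504444
  rot[11] = $40055044440
Sorted (with $ < everything):
  sorted[0] = $40055044440  (last char: '0')
  sorted[1] = 0$4005504444  (last char: '4')
  sorted[2] = 0055044440$4  (last char: '4')
  sorted[3] = 044440$40055  (last char: '5')
  sorted[4] = 055044440$40  (last char: '0')
  sorted[5] = 40$400550444  (last char: '4')
  sorted[6] = 40055044440$  (last char: '$')
  sorted[7] = 440$40055044  (last char: '4')
  sorted[8] = 4440$4005504  (last char: '4')
  sorted[9] = 44440$400550  (last char: '0')
  sorted[10] = 5044440$4005  (last char: '5')
  sorted[11] = 55044440$400  (last char: '0')
Last column: 044504$44050
Original string S is at sorted index 6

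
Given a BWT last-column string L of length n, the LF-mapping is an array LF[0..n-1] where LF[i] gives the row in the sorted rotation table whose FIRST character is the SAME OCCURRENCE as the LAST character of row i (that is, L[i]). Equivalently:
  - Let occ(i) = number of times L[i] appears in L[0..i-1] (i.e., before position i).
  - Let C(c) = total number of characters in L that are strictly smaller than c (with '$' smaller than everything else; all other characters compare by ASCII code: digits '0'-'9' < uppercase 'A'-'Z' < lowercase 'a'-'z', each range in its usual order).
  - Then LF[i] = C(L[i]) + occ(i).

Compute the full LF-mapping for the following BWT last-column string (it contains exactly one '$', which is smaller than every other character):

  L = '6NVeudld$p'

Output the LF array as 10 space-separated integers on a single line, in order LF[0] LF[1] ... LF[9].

Char counts: '$':1, '6':1, 'N':1, 'V':1, 'd':2, 'e':1, 'l':1, 'p':1, 'u':1
C (first-col start): C('$')=0, C('6')=1, C('N')=2, C('V')=3, C('d')=4, C('e')=6, C('l')=7, C('p')=8, C('u')=9
L[0]='6': occ=0, LF[0]=C('6')+0=1+0=1
L[1]='N': occ=0, LF[1]=C('N')+0=2+0=2
L[2]='V': occ=0, LF[2]=C('V')+0=3+0=3
L[3]='e': occ=0, LF[3]=C('e')+0=6+0=6
L[4]='u': occ=0, LF[4]=C('u')+0=9+0=9
L[5]='d': occ=0, LF[5]=C('d')+0=4+0=4
L[6]='l': occ=0, LF[6]=C('l')+0=7+0=7
L[7]='d': occ=1, LF[7]=C('d')+1=4+1=5
L[8]='$': occ=0, LF[8]=C('$')+0=0+0=0
L[9]='p': occ=0, LF[9]=C('p')+0=8+0=8

Answer: 1 2 3 6 9 4 7 5 0 8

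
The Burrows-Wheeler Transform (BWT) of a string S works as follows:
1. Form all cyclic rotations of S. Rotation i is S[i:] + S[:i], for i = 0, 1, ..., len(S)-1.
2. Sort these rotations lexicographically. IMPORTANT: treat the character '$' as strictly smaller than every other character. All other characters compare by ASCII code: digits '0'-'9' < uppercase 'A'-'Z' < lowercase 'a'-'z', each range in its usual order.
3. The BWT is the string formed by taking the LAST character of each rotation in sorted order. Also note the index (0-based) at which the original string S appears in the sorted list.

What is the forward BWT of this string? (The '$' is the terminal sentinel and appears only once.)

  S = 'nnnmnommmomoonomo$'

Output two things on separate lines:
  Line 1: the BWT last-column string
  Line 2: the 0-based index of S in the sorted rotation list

Answer: oomnomonn$momnnmom
9

Derivation:
All 18 rotations (rotation i = S[i:]+S[:i]):
  rot[0] = nnnmnommmomoonomo$
  rot[1] = nnmnommmomoonomo$n
  rot[2] = nmnommmomoonomo$nn
  rot[3] = mnommmomoonomo$nnn
  rot[4] = nommmomoonomo$nnnm
  rot[5] = ommmomoonomo$nnnmn
  rot[6] = mmmomoonomo$nnnmno
  rot[7] = mmomoonomo$nnnmnom
  rot[8] = momoonomo$nnnmnomm
  rot[9] = omoonomo$nnnmnommm
  rot[10] = moonomo$nnnmnommmo
  rot[11] = oonomo$nnnmnommmom
  rot[12] = onomo$nnnmnommmomo
  rot[13] = nomo$nnnmnommmomoo
  rot[14] = omo$nnnmnommmomoon
  rot[15] = mo$nnnmnommmomoono
  rot[16] = o$nnnmnommmomoonom
  rot[17] = $nnnmnommmomoonomo
Sorted (with $ < everything):
  sorted[0] = $nnnmnommmomoonomo  (last char: 'o')
  sorted[1] = mmmomoonomo$nnnmno  (last char: 'o')
  sorted[2] = mmomoonomo$nnnmnom  (last char: 'm')
  sorted[3] = mnommmomoonomo$nnn  (last char: 'n')
  sorted[4] = mo$nnnmnommmomoono  (last char: 'o')
  sorted[5] = momoonomo$nnnmnomm  (last char: 'm')
  sorted[6] = moonomo$nnnmnommmo  (last char: 'o')
  sorted[7] = nmnommmomoonomo$nn  (last char: 'n')
  sorted[8] = nnmnommmomoonomo$n  (last char: 'n')
  sorted[9] = nnnmnommmomoonomo$  (last char: '$')
  sorted[10] = nommmomoonomo$nnnm  (last char: 'm')
  sorted[11] = nomo$nnnmnommmomoo  (last char: 'o')
  sorted[12] = o$nnnmnommmomoonom  (last char: 'm')
  sorted[13] = ommmomoonomo$nnnmn  (last char: 'n')
  sorted[14] = omo$nnnmnommmomoon  (last char: 'n')
  sorted[15] = omoonomo$nnnmnommm  (last char: 'm')
  sorted[16] = onomo$nnnmnommmomo  (last char: 'o')
  sorted[17] = oonomo$nnnmnommmom  (last char: 'm')
Last column: oomnomonn$momnnmom
Original string S is at sorted index 9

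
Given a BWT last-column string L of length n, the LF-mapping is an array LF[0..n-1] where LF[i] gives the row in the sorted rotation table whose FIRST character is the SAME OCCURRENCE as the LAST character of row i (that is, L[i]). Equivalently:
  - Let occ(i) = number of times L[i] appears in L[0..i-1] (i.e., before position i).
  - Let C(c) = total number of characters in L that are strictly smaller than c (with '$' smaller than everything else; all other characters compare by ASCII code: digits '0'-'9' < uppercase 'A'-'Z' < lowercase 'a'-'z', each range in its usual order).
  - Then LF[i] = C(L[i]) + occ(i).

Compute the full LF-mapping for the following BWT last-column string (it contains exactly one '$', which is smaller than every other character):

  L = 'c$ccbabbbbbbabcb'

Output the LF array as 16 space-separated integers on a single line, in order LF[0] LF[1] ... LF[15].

Char counts: '$':1, 'a':2, 'b':9, 'c':4
C (first-col start): C('$')=0, C('a')=1, C('b')=3, C('c')=12
L[0]='c': occ=0, LF[0]=C('c')+0=12+0=12
L[1]='$': occ=0, LF[1]=C('$')+0=0+0=0
L[2]='c': occ=1, LF[2]=C('c')+1=12+1=13
L[3]='c': occ=2, LF[3]=C('c')+2=12+2=14
L[4]='b': occ=0, LF[4]=C('b')+0=3+0=3
L[5]='a': occ=0, LF[5]=C('a')+0=1+0=1
L[6]='b': occ=1, LF[6]=C('b')+1=3+1=4
L[7]='b': occ=2, LF[7]=C('b')+2=3+2=5
L[8]='b': occ=3, LF[8]=C('b')+3=3+3=6
L[9]='b': occ=4, LF[9]=C('b')+4=3+4=7
L[10]='b': occ=5, LF[10]=C('b')+5=3+5=8
L[11]='b': occ=6, LF[11]=C('b')+6=3+6=9
L[12]='a': occ=1, LF[12]=C('a')+1=1+1=2
L[13]='b': occ=7, LF[13]=C('b')+7=3+7=10
L[14]='c': occ=3, LF[14]=C('c')+3=12+3=15
L[15]='b': occ=8, LF[15]=C('b')+8=3+8=11

Answer: 12 0 13 14 3 1 4 5 6 7 8 9 2 10 15 11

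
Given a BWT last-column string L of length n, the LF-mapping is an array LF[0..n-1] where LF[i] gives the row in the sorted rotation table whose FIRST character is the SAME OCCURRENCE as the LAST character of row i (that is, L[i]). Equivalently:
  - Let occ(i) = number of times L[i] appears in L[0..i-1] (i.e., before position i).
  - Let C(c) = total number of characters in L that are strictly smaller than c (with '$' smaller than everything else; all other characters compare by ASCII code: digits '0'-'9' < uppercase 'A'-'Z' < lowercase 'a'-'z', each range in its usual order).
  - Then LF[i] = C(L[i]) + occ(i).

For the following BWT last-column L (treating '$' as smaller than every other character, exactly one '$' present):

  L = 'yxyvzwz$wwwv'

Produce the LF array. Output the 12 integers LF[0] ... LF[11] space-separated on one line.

Answer: 8 7 9 1 10 3 11 0 4 5 6 2

Derivation:
Char counts: '$':1, 'v':2, 'w':4, 'x':1, 'y':2, 'z':2
C (first-col start): C('$')=0, C('v')=1, C('w')=3, C('x')=7, C('y')=8, C('z')=10
L[0]='y': occ=0, LF[0]=C('y')+0=8+0=8
L[1]='x': occ=0, LF[1]=C('x')+0=7+0=7
L[2]='y': occ=1, LF[2]=C('y')+1=8+1=9
L[3]='v': occ=0, LF[3]=C('v')+0=1+0=1
L[4]='z': occ=0, LF[4]=C('z')+0=10+0=10
L[5]='w': occ=0, LF[5]=C('w')+0=3+0=3
L[6]='z': occ=1, LF[6]=C('z')+1=10+1=11
L[7]='$': occ=0, LF[7]=C('$')+0=0+0=0
L[8]='w': occ=1, LF[8]=C('w')+1=3+1=4
L[9]='w': occ=2, LF[9]=C('w')+2=3+2=5
L[10]='w': occ=3, LF[10]=C('w')+3=3+3=6
L[11]='v': occ=1, LF[11]=C('v')+1=1+1=2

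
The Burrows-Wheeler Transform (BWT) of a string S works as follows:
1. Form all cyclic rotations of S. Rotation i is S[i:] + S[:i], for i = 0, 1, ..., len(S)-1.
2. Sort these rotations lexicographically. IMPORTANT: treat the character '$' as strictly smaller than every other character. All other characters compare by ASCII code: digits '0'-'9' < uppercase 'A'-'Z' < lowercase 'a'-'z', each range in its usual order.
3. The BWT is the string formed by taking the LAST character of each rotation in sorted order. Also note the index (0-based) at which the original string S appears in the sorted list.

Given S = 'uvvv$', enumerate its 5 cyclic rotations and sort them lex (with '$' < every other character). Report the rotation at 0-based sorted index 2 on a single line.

Answer: v$uvv

Derivation:
All 5 rotations (rotation i = S[i:]+S[:i]):
  rot[0] = uvvv$
  rot[1] = vvv$u
  rot[2] = vv$uv
  rot[3] = v$uvv
  rot[4] = $uvvv
Sorted (with $ < everything):
  sorted[0] = $uvvv
  sorted[1] = uvvv$
  sorted[2] = v$uvv
  sorted[3] = vv$uv
  sorted[4] = vvv$u
sorted[2] = v$uvv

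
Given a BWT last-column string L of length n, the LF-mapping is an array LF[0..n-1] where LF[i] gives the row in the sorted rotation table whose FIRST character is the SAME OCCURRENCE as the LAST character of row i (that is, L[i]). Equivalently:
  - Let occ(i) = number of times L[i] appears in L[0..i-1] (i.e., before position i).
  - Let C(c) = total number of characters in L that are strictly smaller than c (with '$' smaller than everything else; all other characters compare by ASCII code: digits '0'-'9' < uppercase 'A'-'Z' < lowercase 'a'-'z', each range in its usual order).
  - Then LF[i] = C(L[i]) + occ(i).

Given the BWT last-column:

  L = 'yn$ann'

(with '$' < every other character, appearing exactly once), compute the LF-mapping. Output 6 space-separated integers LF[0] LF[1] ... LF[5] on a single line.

Char counts: '$':1, 'a':1, 'n':3, 'y':1
C (first-col start): C('$')=0, C('a')=1, C('n')=2, C('y')=5
L[0]='y': occ=0, LF[0]=C('y')+0=5+0=5
L[1]='n': occ=0, LF[1]=C('n')+0=2+0=2
L[2]='$': occ=0, LF[2]=C('$')+0=0+0=0
L[3]='a': occ=0, LF[3]=C('a')+0=1+0=1
L[4]='n': occ=1, LF[4]=C('n')+1=2+1=3
L[5]='n': occ=2, LF[5]=C('n')+2=2+2=4

Answer: 5 2 0 1 3 4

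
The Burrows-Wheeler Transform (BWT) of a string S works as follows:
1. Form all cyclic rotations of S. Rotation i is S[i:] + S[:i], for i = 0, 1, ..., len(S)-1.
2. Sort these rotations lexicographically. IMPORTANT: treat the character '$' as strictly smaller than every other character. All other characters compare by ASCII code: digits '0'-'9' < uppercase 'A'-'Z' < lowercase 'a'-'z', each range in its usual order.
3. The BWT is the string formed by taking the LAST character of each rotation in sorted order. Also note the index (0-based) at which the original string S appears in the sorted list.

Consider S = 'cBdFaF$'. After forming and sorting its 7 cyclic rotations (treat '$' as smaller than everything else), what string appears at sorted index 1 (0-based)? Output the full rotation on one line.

Answer: BdFaF$c

Derivation:
All 7 rotations (rotation i = S[i:]+S[:i]):
  rot[0] = cBdFaF$
  rot[1] = BdFaF$c
  rot[2] = dFaF$cB
  rot[3] = FaF$cBd
  rot[4] = aF$cBdF
  rot[5] = F$cBdFa
  rot[6] = $cBdFaF
Sorted (with $ < everything):
  sorted[0] = $cBdFaF
  sorted[1] = BdFaF$c
  sorted[2] = F$cBdFa
  sorted[3] = FaF$cBd
  sorted[4] = aF$cBdF
  sorted[5] = cBdFaF$
  sorted[6] = dFaF$cB
sorted[1] = BdFaF$c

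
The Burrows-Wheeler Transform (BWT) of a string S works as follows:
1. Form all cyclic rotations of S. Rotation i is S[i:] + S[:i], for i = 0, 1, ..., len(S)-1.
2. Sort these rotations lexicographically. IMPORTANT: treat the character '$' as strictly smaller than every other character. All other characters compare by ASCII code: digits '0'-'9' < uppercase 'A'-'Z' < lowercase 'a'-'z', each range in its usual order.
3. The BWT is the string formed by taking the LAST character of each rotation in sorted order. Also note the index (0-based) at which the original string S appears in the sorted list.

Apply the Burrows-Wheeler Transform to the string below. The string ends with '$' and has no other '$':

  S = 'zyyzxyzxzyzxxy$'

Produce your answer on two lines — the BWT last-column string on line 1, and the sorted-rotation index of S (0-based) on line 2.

Answer: yzxzzxzzyxyyy$x
13

Derivation:
All 15 rotations (rotation i = S[i:]+S[:i]):
  rot[0] = zyyzxyzxzyzxxy$
  rot[1] = yyzxyzxzyzxxy$z
  rot[2] = yzxyzxzyzxxy$zy
  rot[3] = zxyzxzyzxxy$zyy
  rot[4] = xyzxzyzxxy$zyyz
  rot[5] = yzxzyzxxy$zyyzx
  rot[6] = zxzyzxxy$zyyzxy
  rot[7] = xzyzxxy$zyyzxyz
  rot[8] = zyzxxy$zyyzxyzx
  rot[9] = yzxxy$zyyzxyzxz
  rot[10] = zxxy$zyyzxyzxzy
  rot[11] = xxy$zyyzxyzxzyz
  rot[12] = xy$zyyzxyzxzyzx
  rot[13] = y$zyyzxyzxzyzxx
  rot[14] = $zyyzxyzxzyzxxy
Sorted (with $ < everything):
  sorted[0] = $zyyzxyzxzyzxxy  (last char: 'y')
  sorted[1] = xxy$zyyzxyzxzyz  (last char: 'z')
  sorted[2] = xy$zyyzxyzxzyzx  (last char: 'x')
  sorted[3] = xyzxzyzxxy$zyyz  (last char: 'z')
  sorted[4] = xzyzxxy$zyyzxyz  (last char: 'z')
  sorted[5] = y$zyyzxyzxzyzxx  (last char: 'x')
  sorted[6] = yyzxyzxzyzxxy$z  (last char: 'z')
  sorted[7] = yzxxy$zyyzxyzxz  (last char: 'z')
  sorted[8] = yzxyzxzyzxxy$zy  (last char: 'y')
  sorted[9] = yzxzyzxxy$zyyzx  (last char: 'x')
  sorted[10] = zxxy$zyyzxyzxzy  (last char: 'y')
  sorted[11] = zxyzxzyzxxy$zyy  (last char: 'y')
  sorted[12] = zxzyzxxy$zyyzxy  (last char: 'y')
  sorted[13] = zyyzxyzxzyzxxy$  (last char: '$')
  sorted[14] = zyzxxy$zyyzxyzx  (last char: 'x')
Last column: yzxzzxzzyxyyy$x
Original string S is at sorted index 13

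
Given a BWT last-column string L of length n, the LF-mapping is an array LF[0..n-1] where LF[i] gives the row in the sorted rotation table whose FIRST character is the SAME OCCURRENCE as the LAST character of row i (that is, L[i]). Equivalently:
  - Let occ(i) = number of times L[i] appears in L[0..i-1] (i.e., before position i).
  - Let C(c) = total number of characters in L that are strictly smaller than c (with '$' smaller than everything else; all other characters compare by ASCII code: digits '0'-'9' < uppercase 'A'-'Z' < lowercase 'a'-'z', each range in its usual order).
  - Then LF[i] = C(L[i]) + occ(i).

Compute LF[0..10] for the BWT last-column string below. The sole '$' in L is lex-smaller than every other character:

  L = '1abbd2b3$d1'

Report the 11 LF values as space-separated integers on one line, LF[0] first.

Answer: 1 5 6 7 9 3 8 4 0 10 2

Derivation:
Char counts: '$':1, '1':2, '2':1, '3':1, 'a':1, 'b':3, 'd':2
C (first-col start): C('$')=0, C('1')=1, C('2')=3, C('3')=4, C('a')=5, C('b')=6, C('d')=9
L[0]='1': occ=0, LF[0]=C('1')+0=1+0=1
L[1]='a': occ=0, LF[1]=C('a')+0=5+0=5
L[2]='b': occ=0, LF[2]=C('b')+0=6+0=6
L[3]='b': occ=1, LF[3]=C('b')+1=6+1=7
L[4]='d': occ=0, LF[4]=C('d')+0=9+0=9
L[5]='2': occ=0, LF[5]=C('2')+0=3+0=3
L[6]='b': occ=2, LF[6]=C('b')+2=6+2=8
L[7]='3': occ=0, LF[7]=C('3')+0=4+0=4
L[8]='$': occ=0, LF[8]=C('$')+0=0+0=0
L[9]='d': occ=1, LF[9]=C('d')+1=9+1=10
L[10]='1': occ=1, LF[10]=C('1')+1=1+1=2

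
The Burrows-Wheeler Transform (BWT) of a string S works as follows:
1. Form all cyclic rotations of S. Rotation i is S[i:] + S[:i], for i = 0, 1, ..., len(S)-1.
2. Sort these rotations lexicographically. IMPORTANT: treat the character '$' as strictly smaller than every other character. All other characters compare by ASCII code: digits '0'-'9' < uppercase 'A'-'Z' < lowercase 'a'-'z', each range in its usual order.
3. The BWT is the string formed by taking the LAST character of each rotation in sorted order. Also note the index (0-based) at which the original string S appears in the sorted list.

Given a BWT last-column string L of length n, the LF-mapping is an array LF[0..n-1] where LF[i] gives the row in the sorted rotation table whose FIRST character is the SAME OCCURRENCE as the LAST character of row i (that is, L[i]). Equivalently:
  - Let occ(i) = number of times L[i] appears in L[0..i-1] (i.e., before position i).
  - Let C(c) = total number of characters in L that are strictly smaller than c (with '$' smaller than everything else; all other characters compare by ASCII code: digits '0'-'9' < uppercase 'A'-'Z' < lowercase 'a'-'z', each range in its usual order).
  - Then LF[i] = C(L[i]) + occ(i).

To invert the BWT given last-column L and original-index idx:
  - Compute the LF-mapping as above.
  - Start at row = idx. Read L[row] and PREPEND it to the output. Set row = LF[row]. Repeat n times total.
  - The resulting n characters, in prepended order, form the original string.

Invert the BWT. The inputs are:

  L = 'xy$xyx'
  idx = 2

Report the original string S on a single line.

LF mapping: 1 4 0 2 5 3
Walk LF starting at row 2, prepending L[row]:
  step 1: row=2, L[2]='$', prepend. Next row=LF[2]=0
  step 2: row=0, L[0]='x', prepend. Next row=LF[0]=1
  step 3: row=1, L[1]='y', prepend. Next row=LF[1]=4
  step 4: row=4, L[4]='y', prepend. Next row=LF[4]=5
  step 5: row=5, L[5]='x', prepend. Next row=LF[5]=3
  step 6: row=3, L[3]='x', prepend. Next row=LF[3]=2
Reversed output: xxyyx$

Answer: xxyyx$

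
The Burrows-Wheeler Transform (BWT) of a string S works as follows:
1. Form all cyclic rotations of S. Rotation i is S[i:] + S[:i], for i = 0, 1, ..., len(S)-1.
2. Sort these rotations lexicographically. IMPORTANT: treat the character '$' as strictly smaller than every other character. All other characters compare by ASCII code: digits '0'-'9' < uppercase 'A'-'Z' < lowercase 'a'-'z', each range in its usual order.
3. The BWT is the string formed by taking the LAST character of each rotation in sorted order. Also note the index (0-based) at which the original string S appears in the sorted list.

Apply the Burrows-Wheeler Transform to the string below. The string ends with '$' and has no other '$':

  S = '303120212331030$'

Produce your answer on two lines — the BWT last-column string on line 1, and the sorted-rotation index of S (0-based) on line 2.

Answer: 032133321010$302
12

Derivation:
All 16 rotations (rotation i = S[i:]+S[:i]):
  rot[0] = 303120212331030$
  rot[1] = 03120212331030$3
  rot[2] = 3120212331030$30
  rot[3] = 120212331030$303
  rot[4] = 20212331030$3031
  rot[5] = 0212331030$30312
  rot[6] = 212331030$303120
  rot[7] = 12331030$3031202
  rot[8] = 2331030$30312021
  rot[9] = 331030$303120212
  rot[10] = 31030$3031202123
  rot[11] = 1030$30312021233
  rot[12] = 030$303120212331
  rot[13] = 30$3031202123310
  rot[14] = 0$30312021233103
  rot[15] = $303120212331030
Sorted (with $ < everything):
  sorted[0] = $303120212331030  (last char: '0')
  sorted[1] = 0$30312021233103  (last char: '3')
  sorted[2] = 0212331030$30312  (last char: '2')
  sorted[3] = 030$303120212331  (last char: '1')
  sorted[4] = 03120212331030$3  (last char: '3')
  sorted[5] = 1030$30312021233  (last char: '3')
  sorted[6] = 120212331030$303  (last char: '3')
  sorted[7] = 12331030$3031202  (last char: '2')
  sorted[8] = 20212331030$3031  (last char: '1')
  sorted[9] = 212331030$303120  (last char: '0')
  sorted[10] = 2331030$30312021  (last char: '1')
  sorted[11] = 30$3031202123310  (last char: '0')
  sorted[12] = 303120212331030$  (last char: '$')
  sorted[13] = 31030$3031202123  (last char: '3')
  sorted[14] = 3120212331030$30  (last char: '0')
  sorted[15] = 331030$303120212  (last char: '2')
Last column: 032133321010$302
Original string S is at sorted index 12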